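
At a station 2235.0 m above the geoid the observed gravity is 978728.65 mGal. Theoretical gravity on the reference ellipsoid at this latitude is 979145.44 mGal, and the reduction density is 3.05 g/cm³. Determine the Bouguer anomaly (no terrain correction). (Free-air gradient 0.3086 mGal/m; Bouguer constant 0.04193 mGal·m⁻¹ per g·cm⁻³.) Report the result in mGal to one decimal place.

-12.9

Free-air correction = 0.3086 × 2235.0 = 689.72 mGal
Free-air anomaly = 978728.65 − 979145.44 + (689.72) = 272.93 mGal
Bouguer slab correction = 0.04193 × 3.05 × 2235.0 = 285.83 mGal
Simple Bouguer anomaly = 272.93 − (285.83) = -12.90 mGal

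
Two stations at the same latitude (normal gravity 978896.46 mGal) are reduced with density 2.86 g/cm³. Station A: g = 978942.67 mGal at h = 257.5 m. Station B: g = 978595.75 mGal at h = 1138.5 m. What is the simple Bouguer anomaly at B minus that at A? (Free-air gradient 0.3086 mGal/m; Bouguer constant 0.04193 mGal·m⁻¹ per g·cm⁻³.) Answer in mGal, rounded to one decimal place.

Δg_SB(A) = 978942.67 − 978896.46 + 0.3086×257.5 − 0.04193×2.86×257.5 = 94.80 mGal
Δg_SB(B) = 978595.75 − 978896.46 + 0.3086×1138.5 − 0.04193×2.86×1138.5 = -85.90 mGal
Difference = -85.90 − (94.80) = -180.70 mGal

-180.7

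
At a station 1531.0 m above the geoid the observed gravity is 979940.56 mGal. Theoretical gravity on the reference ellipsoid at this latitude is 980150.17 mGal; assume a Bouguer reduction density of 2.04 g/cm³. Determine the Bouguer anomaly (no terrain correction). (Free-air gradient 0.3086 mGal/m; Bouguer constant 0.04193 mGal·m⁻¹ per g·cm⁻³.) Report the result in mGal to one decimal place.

131.9

Free-air correction = 0.3086 × 1531.0 = 472.47 mGal
Free-air anomaly = 979940.56 − 980150.17 + (472.47) = 262.86 mGal
Bouguer slab correction = 0.04193 × 2.04 × 1531.0 = 130.96 mGal
Simple Bouguer anomaly = 262.86 − (130.96) = 131.90 mGal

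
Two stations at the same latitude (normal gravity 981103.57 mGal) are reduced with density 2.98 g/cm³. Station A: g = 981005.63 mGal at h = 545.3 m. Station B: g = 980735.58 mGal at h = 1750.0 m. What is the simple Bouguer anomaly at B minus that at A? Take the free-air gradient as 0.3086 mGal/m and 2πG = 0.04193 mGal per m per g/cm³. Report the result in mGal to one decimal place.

Δg_SB(A) = 981005.63 − 981103.57 + 0.3086×545.3 − 0.04193×2.98×545.3 = 2.20 mGal
Δg_SB(B) = 980735.58 − 981103.57 + 0.3086×1750.0 − 0.04193×2.98×1750.0 = -46.60 mGal
Difference = -46.60 − (2.20) = -48.80 mGal

-48.8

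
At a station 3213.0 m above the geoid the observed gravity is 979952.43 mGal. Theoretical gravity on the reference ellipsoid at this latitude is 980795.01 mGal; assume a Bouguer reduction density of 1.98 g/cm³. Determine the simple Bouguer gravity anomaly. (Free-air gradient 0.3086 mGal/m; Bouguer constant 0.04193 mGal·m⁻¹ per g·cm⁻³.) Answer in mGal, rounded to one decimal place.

-117.8

Free-air correction = 0.3086 × 3213.0 = 991.53 mGal
Free-air anomaly = 979952.43 − 980795.01 + (991.53) = 148.95 mGal
Bouguer slab correction = 0.04193 × 1.98 × 3213.0 = 266.75 mGal
Simple Bouguer anomaly = 148.95 − (266.75) = -117.80 mGal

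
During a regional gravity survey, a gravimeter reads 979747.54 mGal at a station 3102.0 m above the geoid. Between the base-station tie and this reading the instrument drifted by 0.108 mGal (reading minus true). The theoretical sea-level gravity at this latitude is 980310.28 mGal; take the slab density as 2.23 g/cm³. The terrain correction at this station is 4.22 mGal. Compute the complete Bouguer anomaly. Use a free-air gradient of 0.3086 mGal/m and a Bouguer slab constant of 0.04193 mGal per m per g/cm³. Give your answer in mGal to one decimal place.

108.6

Drift-corrected reading = 979747.54 − (0.108) = 979747.432 mGal
Free-air correction = 0.3086 × 3102.0 = 957.28 mGal
Free-air anomaly = 979747.432 − 980310.28 + (957.28) = 394.432 mGal
Bouguer slab correction = 0.04193 × 2.23 × 3102.0 = 290.05 mGal
Simple Bouguer anomaly = 394.432 − (290.05) = 104.382 mGal
Complete Bouguer anomaly = 104.382 + 4.22 = 108.602 mGal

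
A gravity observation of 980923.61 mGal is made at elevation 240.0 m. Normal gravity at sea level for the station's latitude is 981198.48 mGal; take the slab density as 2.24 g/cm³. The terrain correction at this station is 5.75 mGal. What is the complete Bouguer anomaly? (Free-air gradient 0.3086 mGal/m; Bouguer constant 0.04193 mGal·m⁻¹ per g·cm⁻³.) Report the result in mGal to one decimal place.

Free-air correction = 0.3086 × 240.0 = 74.06 mGal
Free-air anomaly = 980923.61 − 981198.48 + (74.06) = -200.81 mGal
Bouguer slab correction = 0.04193 × 2.24 × 240.0 = 22.54 mGal
Simple Bouguer anomaly = -200.81 − (22.54) = -223.35 mGal
Complete Bouguer anomaly = -223.35 + 5.75 = -217.60 mGal

-217.6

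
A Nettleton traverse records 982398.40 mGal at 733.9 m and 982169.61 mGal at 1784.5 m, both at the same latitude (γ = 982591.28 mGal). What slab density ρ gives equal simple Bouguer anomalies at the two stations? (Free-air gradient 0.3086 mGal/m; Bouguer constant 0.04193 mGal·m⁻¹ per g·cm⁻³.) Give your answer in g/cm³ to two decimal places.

Δg_obs = 982169.61 − 982398.40 = -228.79 mGal over Δh = 1784.5 − 733.9 = 1050.6 m
Equal Bouguer anomalies ⇒ Δg_obs + (0.3086 − 0.04193ρ)·Δh = 0
0.3086 − 0.04193ρ = −Δg_obs/Δh = 0.21777
ρ = (0.3086 − 0.21777) / 0.04193 = 2.17 g/cm³

2.17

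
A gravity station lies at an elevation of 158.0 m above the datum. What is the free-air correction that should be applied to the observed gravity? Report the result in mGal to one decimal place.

Free-air correction = 0.3086 × 158.0 = 48.8 mGal

48.8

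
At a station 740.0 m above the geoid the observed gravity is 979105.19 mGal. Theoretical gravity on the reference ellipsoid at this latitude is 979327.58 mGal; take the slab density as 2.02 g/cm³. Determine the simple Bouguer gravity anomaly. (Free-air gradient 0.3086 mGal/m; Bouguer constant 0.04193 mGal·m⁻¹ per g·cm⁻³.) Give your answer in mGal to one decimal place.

Free-air correction = 0.3086 × 740.0 = 228.36 mGal
Free-air anomaly = 979105.19 − 979327.58 + (228.36) = 5.97 mGal
Bouguer slab correction = 0.04193 × 2.02 × 740.0 = 62.68 mGal
Simple Bouguer anomaly = 5.97 − (62.68) = -56.71 mGal

-56.7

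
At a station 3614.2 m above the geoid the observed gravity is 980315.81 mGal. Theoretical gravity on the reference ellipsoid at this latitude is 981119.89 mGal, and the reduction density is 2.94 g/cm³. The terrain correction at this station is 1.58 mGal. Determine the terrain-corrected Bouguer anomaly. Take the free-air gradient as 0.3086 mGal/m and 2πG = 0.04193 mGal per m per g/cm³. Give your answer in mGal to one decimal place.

Free-air correction = 0.3086 × 3614.2 = 1115.34 mGal
Free-air anomaly = 980315.81 − 981119.89 + (1115.34) = 311.26 mGal
Bouguer slab correction = 0.04193 × 2.94 × 3614.2 = 445.54 mGal
Simple Bouguer anomaly = 311.26 − (445.54) = -134.28 mGal
Complete Bouguer anomaly = -134.28 + 1.58 = -132.70 mGal

-132.7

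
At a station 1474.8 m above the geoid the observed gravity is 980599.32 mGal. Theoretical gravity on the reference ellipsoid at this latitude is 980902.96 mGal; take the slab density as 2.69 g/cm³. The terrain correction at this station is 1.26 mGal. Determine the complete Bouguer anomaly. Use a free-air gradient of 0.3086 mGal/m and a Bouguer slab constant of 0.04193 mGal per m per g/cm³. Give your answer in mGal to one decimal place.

Free-air correction = 0.3086 × 1474.8 = 455.12 mGal
Free-air anomaly = 980599.32 − 980902.96 + (455.12) = 151.48 mGal
Bouguer slab correction = 0.04193 × 2.69 × 1474.8 = 166.35 mGal
Simple Bouguer anomaly = 151.48 − (166.35) = -14.87 mGal
Complete Bouguer anomaly = -14.87 + 1.26 = -13.61 mGal

-13.6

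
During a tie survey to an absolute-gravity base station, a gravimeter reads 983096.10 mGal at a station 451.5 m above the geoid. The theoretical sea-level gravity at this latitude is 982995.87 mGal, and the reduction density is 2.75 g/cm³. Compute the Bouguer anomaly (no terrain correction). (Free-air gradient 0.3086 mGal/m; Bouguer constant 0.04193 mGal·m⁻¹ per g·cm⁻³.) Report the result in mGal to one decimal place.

Free-air correction = 0.3086 × 451.5 = 139.33 mGal
Free-air anomaly = 983096.10 − 982995.87 + (139.33) = 239.56 mGal
Bouguer slab correction = 0.04193 × 2.75 × 451.5 = 52.06 mGal
Simple Bouguer anomaly = 239.56 − (52.06) = 187.50 mGal

187.5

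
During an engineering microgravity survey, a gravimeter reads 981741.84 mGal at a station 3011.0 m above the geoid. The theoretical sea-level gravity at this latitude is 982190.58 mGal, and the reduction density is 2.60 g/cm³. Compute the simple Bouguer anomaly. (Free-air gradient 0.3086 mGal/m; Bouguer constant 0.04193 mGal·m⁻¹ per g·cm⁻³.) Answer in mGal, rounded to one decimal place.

Free-air correction = 0.3086 × 3011.0 = 929.19 mGal
Free-air anomaly = 981741.84 − 982190.58 + (929.19) = 480.45 mGal
Bouguer slab correction = 0.04193 × 2.60 × 3011.0 = 328.25 mGal
Simple Bouguer anomaly = 480.45 − (328.25) = 152.20 mGal

152.2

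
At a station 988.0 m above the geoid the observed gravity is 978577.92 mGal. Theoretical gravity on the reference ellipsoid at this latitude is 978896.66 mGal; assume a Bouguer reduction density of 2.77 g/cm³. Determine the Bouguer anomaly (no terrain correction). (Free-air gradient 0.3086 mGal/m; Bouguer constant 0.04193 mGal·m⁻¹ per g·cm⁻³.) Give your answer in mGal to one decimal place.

-128.6

Free-air correction = 0.3086 × 988.0 = 304.90 mGal
Free-air anomaly = 978577.92 − 978896.66 + (304.90) = -13.84 mGal
Bouguer slab correction = 0.04193 × 2.77 × 988.0 = 114.75 mGal
Simple Bouguer anomaly = -13.84 − (114.75) = -128.59 mGal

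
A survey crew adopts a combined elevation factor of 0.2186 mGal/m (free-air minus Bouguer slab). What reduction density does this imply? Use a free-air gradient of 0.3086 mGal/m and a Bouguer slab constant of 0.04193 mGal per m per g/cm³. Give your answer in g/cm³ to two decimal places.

0.2186 = 0.3086 − 0.04193 × ρ
ρ = (0.3086 − 0.2186) / 0.04193 = 2.15 g/cm³

2.15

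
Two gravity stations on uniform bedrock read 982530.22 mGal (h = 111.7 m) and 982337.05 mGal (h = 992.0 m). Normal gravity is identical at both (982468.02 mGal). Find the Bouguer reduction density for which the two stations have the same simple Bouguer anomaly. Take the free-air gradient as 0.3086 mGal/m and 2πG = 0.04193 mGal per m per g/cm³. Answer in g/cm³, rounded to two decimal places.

Δg_obs = 982337.05 − 982530.22 = -193.17 mGal over Δh = 992.0 − 111.7 = 880.3 m
Equal Bouguer anomalies ⇒ Δg_obs + (0.3086 − 0.04193ρ)·Δh = 0
0.3086 − 0.04193ρ = −Δg_obs/Δh = 0.21944
ρ = (0.3086 − 0.21944) / 0.04193 = 2.13 g/cm³

2.13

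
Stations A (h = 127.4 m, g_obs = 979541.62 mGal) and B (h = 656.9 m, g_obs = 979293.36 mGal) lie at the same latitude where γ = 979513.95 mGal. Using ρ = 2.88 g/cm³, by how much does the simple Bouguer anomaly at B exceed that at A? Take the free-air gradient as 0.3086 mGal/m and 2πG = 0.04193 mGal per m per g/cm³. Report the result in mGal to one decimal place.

-148.8

Δg_SB(A) = 979541.62 − 979513.95 + 0.3086×127.4 − 0.04193×2.88×127.4 = 51.60 mGal
Δg_SB(B) = 979293.36 − 979513.95 + 0.3086×656.9 − 0.04193×2.88×656.9 = -97.20 mGal
Difference = -97.20 − (51.60) = -148.80 mGal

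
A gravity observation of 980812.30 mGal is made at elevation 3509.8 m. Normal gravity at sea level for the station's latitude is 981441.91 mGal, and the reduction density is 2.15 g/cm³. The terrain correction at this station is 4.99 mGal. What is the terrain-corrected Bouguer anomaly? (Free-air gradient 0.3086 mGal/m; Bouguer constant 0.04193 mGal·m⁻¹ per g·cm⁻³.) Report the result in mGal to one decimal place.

Free-air correction = 0.3086 × 3509.8 = 1083.12 mGal
Free-air anomaly = 980812.30 − 981441.91 + (1083.12) = 453.51 mGal
Bouguer slab correction = 0.04193 × 2.15 × 3509.8 = 316.41 mGal
Simple Bouguer anomaly = 453.51 − (316.41) = 137.10 mGal
Complete Bouguer anomaly = 137.10 + 4.99 = 142.09 mGal

142.1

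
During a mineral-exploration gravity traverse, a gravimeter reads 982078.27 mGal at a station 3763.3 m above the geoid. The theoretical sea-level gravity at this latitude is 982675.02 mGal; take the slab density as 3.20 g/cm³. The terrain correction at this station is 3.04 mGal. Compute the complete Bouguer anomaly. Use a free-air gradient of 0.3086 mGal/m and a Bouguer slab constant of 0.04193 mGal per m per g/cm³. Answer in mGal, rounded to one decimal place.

Free-air correction = 0.3086 × 3763.3 = 1161.35 mGal
Free-air anomaly = 982078.27 − 982675.02 + (1161.35) = 564.60 mGal
Bouguer slab correction = 0.04193 × 3.20 × 3763.3 = 504.94 mGal
Simple Bouguer anomaly = 564.60 − (504.94) = 59.66 mGal
Complete Bouguer anomaly = 59.66 + 3.04 = 62.70 mGal

62.7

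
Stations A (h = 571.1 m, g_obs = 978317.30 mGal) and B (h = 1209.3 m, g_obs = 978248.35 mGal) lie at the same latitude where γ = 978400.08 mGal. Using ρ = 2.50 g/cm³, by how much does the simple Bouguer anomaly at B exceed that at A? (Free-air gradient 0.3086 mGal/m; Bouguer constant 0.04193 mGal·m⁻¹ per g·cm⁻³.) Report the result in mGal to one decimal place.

61.1

Δg_SB(A) = 978317.30 − 978400.08 + 0.3086×571.1 − 0.04193×2.50×571.1 = 33.60 mGal
Δg_SB(B) = 978248.35 − 978400.08 + 0.3086×1209.3 − 0.04193×2.50×1209.3 = 94.70 mGal
Difference = 94.70 − (33.60) = 61.10 mGal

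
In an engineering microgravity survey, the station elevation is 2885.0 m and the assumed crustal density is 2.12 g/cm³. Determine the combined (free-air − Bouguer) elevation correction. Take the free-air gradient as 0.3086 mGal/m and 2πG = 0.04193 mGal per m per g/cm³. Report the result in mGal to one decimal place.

Combined gradient = 0.3086 − 0.04193 × 2.12 = 0.2197084 mGal/m
Combined elevation correction = 0.2197084 × 2885.0 = 633.9 mGal

633.9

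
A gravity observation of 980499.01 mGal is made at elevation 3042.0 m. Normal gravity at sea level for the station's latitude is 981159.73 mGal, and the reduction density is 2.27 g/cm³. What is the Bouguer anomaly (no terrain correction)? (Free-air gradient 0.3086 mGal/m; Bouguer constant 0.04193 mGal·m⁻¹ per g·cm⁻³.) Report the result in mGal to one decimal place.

-11.5

Free-air correction = 0.3086 × 3042.0 = 938.76 mGal
Free-air anomaly = 980499.01 − 981159.73 + (938.76) = 278.04 mGal
Bouguer slab correction = 0.04193 × 2.27 × 3042.0 = 289.54 mGal
Simple Bouguer anomaly = 278.04 − (289.54) = -11.50 mGal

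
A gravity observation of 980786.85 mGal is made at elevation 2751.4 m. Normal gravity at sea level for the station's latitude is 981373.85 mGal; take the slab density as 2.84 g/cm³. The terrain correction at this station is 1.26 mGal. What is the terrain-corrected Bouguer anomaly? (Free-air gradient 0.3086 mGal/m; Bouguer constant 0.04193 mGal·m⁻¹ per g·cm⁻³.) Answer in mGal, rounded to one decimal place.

-64.3

Free-air correction = 0.3086 × 2751.4 = 849.08 mGal
Free-air anomaly = 980786.85 − 981373.85 + (849.08) = 262.08 mGal
Bouguer slab correction = 0.04193 × 2.84 × 2751.4 = 327.64 mGal
Simple Bouguer anomaly = 262.08 − (327.64) = -65.56 mGal
Complete Bouguer anomaly = -65.56 + 1.26 = -64.30 mGal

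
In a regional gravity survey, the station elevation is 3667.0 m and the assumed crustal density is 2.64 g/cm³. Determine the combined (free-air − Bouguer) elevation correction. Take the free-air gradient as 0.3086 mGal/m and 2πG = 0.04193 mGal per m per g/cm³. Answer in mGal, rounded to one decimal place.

725.7

Combined gradient = 0.3086 − 0.04193 × 2.64 = 0.1979048 mGal/m
Combined elevation correction = 0.1979048 × 3667.0 = 725.7 mGal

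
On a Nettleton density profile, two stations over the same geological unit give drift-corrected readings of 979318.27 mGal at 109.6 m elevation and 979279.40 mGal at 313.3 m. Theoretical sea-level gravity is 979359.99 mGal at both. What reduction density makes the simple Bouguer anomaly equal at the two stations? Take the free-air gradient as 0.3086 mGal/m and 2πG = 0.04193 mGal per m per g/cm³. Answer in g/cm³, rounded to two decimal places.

2.81

Δg_obs = 979279.40 − 979318.27 = -38.87 mGal over Δh = 313.3 − 109.6 = 203.7 m
Equal Bouguer anomalies ⇒ Δg_obs + (0.3086 − 0.04193ρ)·Δh = 0
0.3086 − 0.04193ρ = −Δg_obs/Δh = 0.19082
ρ = (0.3086 − 0.19082) / 0.04193 = 2.81 g/cm³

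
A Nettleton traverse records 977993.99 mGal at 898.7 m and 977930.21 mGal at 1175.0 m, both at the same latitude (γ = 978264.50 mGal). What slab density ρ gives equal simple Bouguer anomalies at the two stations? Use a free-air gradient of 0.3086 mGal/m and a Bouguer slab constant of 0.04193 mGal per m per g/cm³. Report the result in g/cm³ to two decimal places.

1.85

Δg_obs = 977930.21 − 977993.99 = -63.78 mGal over Δh = 1175.0 − 898.7 = 276.3 m
Equal Bouguer anomalies ⇒ Δg_obs + (0.3086 − 0.04193ρ)·Δh = 0
0.3086 − 0.04193ρ = −Δg_obs/Δh = 0.23084
ρ = (0.3086 − 0.23084) / 0.04193 = 1.85 g/cm³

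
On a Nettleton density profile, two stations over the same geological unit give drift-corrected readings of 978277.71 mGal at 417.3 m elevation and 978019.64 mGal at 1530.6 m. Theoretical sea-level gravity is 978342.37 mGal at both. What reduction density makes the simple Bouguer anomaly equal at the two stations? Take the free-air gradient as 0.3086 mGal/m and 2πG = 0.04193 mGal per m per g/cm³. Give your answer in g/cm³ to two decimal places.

1.83

Δg_obs = 978019.64 − 978277.71 = -258.07 mGal over Δh = 1530.6 − 417.3 = 1113.3 m
Equal Bouguer anomalies ⇒ Δg_obs + (0.3086 − 0.04193ρ)·Δh = 0
0.3086 − 0.04193ρ = −Δg_obs/Δh = 0.23181
ρ = (0.3086 − 0.23181) / 0.04193 = 1.83 g/cm³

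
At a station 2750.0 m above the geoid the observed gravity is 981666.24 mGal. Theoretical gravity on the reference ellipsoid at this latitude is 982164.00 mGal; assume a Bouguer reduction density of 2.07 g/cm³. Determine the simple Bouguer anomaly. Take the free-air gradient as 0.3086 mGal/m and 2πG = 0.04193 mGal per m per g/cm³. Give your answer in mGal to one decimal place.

Free-air correction = 0.3086 × 2750.0 = 848.65 mGal
Free-air anomaly = 981666.24 − 982164.00 + (848.65) = 350.89 mGal
Bouguer slab correction = 0.04193 × 2.07 × 2750.0 = 238.69 mGal
Simple Bouguer anomaly = 350.89 − (238.69) = 112.20 mGal

112.2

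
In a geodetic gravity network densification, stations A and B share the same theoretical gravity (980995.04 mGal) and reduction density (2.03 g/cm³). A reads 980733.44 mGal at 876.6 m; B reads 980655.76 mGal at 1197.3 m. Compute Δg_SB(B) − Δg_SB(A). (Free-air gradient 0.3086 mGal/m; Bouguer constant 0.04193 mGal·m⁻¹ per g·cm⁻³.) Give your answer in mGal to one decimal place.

Δg_SB(A) = 980733.44 − 980995.04 + 0.3086×876.6 − 0.04193×2.03×876.6 = -65.70 mGal
Δg_SB(B) = 980655.76 − 980995.04 + 0.3086×1197.3 − 0.04193×2.03×1197.3 = -71.70 mGal
Difference = -71.70 − (-65.70) = -6.00 mGal

-6.0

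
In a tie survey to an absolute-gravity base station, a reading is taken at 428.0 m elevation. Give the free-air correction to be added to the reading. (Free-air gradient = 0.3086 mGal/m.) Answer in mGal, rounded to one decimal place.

132.1

Free-air correction = 0.3086 × 428.0 = 132.1 mGal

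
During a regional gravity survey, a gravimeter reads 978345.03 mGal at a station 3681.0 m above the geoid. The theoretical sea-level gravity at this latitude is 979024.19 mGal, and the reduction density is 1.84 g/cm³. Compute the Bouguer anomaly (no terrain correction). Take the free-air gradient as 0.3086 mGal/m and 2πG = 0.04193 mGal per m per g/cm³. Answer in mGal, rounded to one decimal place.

Free-air correction = 0.3086 × 3681.0 = 1135.96 mGal
Free-air anomaly = 978345.03 − 979024.19 + (1135.96) = 456.80 mGal
Bouguer slab correction = 0.04193 × 1.84 × 3681.0 = 283.99 mGal
Simple Bouguer anomaly = 456.80 − (283.99) = 172.81 mGal

172.8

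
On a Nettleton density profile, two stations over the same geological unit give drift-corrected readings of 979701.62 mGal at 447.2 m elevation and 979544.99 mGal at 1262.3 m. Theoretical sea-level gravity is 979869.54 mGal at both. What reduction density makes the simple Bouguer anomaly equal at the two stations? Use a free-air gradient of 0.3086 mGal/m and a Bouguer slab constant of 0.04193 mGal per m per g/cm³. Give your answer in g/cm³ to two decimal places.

Δg_obs = 979544.99 − 979701.62 = -156.63 mGal over Δh = 1262.3 − 447.2 = 815.1 m
Equal Bouguer anomalies ⇒ Δg_obs + (0.3086 − 0.04193ρ)·Δh = 0
0.3086 − 0.04193ρ = −Δg_obs/Δh = 0.19216
ρ = (0.3086 − 0.19216) / 0.04193 = 2.78 g/cm³

2.78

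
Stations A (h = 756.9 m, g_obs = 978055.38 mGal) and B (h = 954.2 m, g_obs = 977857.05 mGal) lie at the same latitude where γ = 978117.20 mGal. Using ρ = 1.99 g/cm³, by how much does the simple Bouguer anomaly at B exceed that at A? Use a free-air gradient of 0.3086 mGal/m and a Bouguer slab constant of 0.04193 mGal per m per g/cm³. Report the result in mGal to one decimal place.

-153.9

Δg_SB(A) = 978055.38 − 978117.20 + 0.3086×756.9 − 0.04193×1.99×756.9 = 108.60 mGal
Δg_SB(B) = 977857.05 − 978117.20 + 0.3086×954.2 − 0.04193×1.99×954.2 = -45.30 mGal
Difference = -45.30 − (108.60) = -153.90 mGal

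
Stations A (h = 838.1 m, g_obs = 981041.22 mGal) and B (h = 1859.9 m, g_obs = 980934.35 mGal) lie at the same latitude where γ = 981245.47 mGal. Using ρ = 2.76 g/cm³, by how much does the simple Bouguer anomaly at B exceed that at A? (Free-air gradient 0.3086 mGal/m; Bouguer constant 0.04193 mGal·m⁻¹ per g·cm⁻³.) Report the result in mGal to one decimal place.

90.2

Δg_SB(A) = 981041.22 − 981245.47 + 0.3086×838.1 − 0.04193×2.76×838.1 = -42.60 mGal
Δg_SB(B) = 980934.35 − 981245.47 + 0.3086×1859.9 − 0.04193×2.76×1859.9 = 47.60 mGal
Difference = 47.60 − (-42.60) = 90.20 mGal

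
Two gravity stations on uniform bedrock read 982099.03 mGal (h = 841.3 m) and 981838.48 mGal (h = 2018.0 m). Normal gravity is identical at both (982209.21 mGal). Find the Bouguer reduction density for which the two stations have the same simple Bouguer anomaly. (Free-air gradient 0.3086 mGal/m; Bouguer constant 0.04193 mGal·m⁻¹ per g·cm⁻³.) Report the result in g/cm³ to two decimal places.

Δg_obs = 981838.48 − 982099.03 = -260.55 mGal over Δh = 2018.0 − 841.3 = 1176.7 m
Equal Bouguer anomalies ⇒ Δg_obs + (0.3086 − 0.04193ρ)·Δh = 0
0.3086 − 0.04193ρ = −Δg_obs/Δh = 0.22142
ρ = (0.3086 − 0.22142) / 0.04193 = 2.08 g/cm³

2.08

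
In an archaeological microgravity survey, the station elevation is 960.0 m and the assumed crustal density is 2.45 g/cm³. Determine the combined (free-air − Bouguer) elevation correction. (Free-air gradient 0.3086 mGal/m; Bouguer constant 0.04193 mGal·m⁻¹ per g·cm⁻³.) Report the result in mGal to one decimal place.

Combined gradient = 0.3086 − 0.04193 × 2.45 = 0.2058715 mGal/m
Combined elevation correction = 0.2058715 × 960.0 = 197.6 mGal

197.6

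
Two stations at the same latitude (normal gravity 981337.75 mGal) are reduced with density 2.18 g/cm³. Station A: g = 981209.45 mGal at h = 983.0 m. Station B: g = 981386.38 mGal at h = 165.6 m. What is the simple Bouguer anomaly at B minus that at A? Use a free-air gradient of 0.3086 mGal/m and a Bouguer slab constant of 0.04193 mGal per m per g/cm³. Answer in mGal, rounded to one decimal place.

Δg_SB(A) = 981209.45 − 981337.75 + 0.3086×983.0 − 0.04193×2.18×983.0 = 85.20 mGal
Δg_SB(B) = 981386.38 − 981337.75 + 0.3086×165.6 − 0.04193×2.18×165.6 = 84.60 mGal
Difference = 84.60 − (85.20) = -0.60 mGal

-0.6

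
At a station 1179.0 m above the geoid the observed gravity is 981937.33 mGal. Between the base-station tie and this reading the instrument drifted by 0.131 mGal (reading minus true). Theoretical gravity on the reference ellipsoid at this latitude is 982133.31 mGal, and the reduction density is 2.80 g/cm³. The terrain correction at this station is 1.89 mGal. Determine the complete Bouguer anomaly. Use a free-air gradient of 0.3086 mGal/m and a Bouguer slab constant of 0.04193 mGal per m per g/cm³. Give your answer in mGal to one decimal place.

31.2

Drift-corrected reading = 981937.33 − (0.131) = 981937.199 mGal
Free-air correction = 0.3086 × 1179.0 = 363.84 mGal
Free-air anomaly = 981937.199 − 982133.31 + (363.84) = 167.729 mGal
Bouguer slab correction = 0.04193 × 2.80 × 1179.0 = 138.42 mGal
Simple Bouguer anomaly = 167.729 − (138.42) = 29.309 mGal
Complete Bouguer anomaly = 29.309 + 1.89 = 31.199 mGal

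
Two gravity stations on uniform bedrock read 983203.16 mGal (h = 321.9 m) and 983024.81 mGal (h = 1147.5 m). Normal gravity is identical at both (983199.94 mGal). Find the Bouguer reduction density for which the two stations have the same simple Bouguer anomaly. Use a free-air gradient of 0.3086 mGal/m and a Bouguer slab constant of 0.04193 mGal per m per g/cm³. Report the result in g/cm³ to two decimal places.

2.21

Δg_obs = 983024.81 − 983203.16 = -178.35 mGal over Δh = 1147.5 − 321.9 = 825.6 m
Equal Bouguer anomalies ⇒ Δg_obs + (0.3086 − 0.04193ρ)·Δh = 0
0.3086 − 0.04193ρ = −Δg_obs/Δh = 0.21602
ρ = (0.3086 − 0.21602) / 0.04193 = 2.21 g/cm³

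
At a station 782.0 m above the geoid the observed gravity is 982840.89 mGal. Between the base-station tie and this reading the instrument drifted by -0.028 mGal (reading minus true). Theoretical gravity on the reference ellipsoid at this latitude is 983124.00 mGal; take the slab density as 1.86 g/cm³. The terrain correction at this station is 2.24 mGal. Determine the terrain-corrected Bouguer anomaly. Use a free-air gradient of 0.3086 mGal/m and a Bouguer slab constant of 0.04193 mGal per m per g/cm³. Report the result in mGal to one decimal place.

-100.5

Drift-corrected reading = 982840.89 − (-0.028) = 982840.918 mGal
Free-air correction = 0.3086 × 782.0 = 241.33 mGal
Free-air anomaly = 982840.918 − 983124.00 + (241.33) = -41.752 mGal
Bouguer slab correction = 0.04193 × 1.86 × 782.0 = 60.99 mGal
Simple Bouguer anomaly = -41.752 − (60.99) = -102.742 mGal
Complete Bouguer anomaly = -102.742 + 2.24 = -100.502 mGal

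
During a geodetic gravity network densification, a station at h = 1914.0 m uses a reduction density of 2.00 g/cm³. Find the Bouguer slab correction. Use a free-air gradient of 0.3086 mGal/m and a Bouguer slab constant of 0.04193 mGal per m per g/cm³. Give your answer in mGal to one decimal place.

160.5

Bouguer slab correction = 0.04193 × 2.00 × 1914.0 = 160.5 mGal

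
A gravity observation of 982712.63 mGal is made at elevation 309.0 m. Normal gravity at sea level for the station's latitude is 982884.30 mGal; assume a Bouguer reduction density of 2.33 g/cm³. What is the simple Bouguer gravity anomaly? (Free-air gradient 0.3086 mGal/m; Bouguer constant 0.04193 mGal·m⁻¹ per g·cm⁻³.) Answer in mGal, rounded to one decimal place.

-106.5

Free-air correction = 0.3086 × 309.0 = 95.36 mGal
Free-air anomaly = 982712.63 − 982884.30 + (95.36) = -76.31 mGal
Bouguer slab correction = 0.04193 × 2.33 × 309.0 = 30.19 mGal
Simple Bouguer anomaly = -76.31 − (30.19) = -106.50 mGal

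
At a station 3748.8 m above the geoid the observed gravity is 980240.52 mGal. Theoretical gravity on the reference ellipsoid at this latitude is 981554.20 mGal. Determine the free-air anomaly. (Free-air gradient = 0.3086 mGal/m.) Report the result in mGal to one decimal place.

Free-air correction = 0.3086 × 3748.8 = 1156.88 mGal
Free-air anomaly = 980240.52 − 981554.20 + (1156.88) = -156.80 mGal

-156.8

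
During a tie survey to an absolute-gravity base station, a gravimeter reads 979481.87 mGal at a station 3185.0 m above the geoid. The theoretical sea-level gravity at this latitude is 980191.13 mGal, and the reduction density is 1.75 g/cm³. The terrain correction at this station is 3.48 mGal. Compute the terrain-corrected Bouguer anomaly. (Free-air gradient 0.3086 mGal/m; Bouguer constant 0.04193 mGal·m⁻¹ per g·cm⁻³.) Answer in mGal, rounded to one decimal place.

43.4

Free-air correction = 0.3086 × 3185.0 = 982.89 mGal
Free-air anomaly = 979481.87 − 980191.13 + (982.89) = 273.63 mGal
Bouguer slab correction = 0.04193 × 1.75 × 3185.0 = 233.71 mGal
Simple Bouguer anomaly = 273.63 − (233.71) = 39.92 mGal
Complete Bouguer anomaly = 39.92 + 3.48 = 43.40 mGal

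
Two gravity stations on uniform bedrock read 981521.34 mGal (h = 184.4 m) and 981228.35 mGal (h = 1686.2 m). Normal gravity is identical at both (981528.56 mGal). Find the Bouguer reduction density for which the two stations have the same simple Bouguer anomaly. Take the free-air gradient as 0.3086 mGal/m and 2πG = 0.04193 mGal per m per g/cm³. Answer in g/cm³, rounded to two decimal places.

Δg_obs = 981228.35 − 981521.34 = -292.99 mGal over Δh = 1686.2 − 184.4 = 1501.8 m
Equal Bouguer anomalies ⇒ Δg_obs + (0.3086 − 0.04193ρ)·Δh = 0
0.3086 − 0.04193ρ = −Δg_obs/Δh = 0.19509
ρ = (0.3086 − 0.19509) / 0.04193 = 2.71 g/cm³

2.71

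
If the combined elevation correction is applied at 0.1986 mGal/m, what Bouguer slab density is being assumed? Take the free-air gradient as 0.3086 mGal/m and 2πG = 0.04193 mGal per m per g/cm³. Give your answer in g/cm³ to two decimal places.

0.1986 = 0.3086 − 0.04193 × ρ
ρ = (0.3086 − 0.1986) / 0.04193 = 2.62 g/cm³

2.62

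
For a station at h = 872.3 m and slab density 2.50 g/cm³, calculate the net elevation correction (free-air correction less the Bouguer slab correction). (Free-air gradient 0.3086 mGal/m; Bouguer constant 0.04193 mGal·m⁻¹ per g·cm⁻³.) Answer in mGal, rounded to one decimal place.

Combined gradient = 0.3086 − 0.04193 × 2.50 = 0.2037750 mGal/m
Combined elevation correction = 0.2037750 × 872.3 = 177.8 mGal

177.8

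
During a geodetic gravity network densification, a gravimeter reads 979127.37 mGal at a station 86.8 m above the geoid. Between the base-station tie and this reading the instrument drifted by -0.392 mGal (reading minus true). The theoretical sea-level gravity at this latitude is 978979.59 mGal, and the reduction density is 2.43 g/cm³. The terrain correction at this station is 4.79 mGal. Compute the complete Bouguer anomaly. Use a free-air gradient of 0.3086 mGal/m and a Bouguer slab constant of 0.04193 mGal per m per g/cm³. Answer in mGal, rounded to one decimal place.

170.9

Drift-corrected reading = 979127.37 − (-0.392) = 979127.762 mGal
Free-air correction = 0.3086 × 86.8 = 26.79 mGal
Free-air anomaly = 979127.762 − 978979.59 + (26.79) = 174.962 mGal
Bouguer slab correction = 0.04193 × 2.43 × 86.8 = 8.84 mGal
Simple Bouguer anomaly = 174.962 − (8.84) = 166.122 mGal
Complete Bouguer anomaly = 166.122 + 4.79 = 170.912 mGal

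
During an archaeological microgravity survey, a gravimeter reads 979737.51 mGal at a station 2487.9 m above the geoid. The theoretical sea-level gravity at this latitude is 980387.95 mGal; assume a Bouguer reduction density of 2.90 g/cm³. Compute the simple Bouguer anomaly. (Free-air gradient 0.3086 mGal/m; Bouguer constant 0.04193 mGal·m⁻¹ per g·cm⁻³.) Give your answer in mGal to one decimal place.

Free-air correction = 0.3086 × 2487.9 = 767.77 mGal
Free-air anomaly = 979737.51 − 980387.95 + (767.77) = 117.33 mGal
Bouguer slab correction = 0.04193 × 2.90 × 2487.9 = 302.52 mGal
Simple Bouguer anomaly = 117.33 − (302.52) = -185.19 mGal

-185.2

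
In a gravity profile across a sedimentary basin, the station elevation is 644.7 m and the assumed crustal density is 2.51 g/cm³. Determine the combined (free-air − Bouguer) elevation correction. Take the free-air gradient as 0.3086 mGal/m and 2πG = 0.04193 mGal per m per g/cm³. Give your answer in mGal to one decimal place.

131.1

Combined gradient = 0.3086 − 0.04193 × 2.51 = 0.2033557 mGal/m
Combined elevation correction = 0.2033557 × 644.7 = 131.1 mGal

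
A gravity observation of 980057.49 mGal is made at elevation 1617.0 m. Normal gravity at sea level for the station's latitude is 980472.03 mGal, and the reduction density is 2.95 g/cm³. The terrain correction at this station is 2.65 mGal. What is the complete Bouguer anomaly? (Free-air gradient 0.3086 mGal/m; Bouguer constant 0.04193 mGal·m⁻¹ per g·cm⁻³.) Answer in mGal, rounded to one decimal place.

-112.9

Free-air correction = 0.3086 × 1617.0 = 499.01 mGal
Free-air anomaly = 980057.49 − 980472.03 + (499.01) = 84.47 mGal
Bouguer slab correction = 0.04193 × 2.95 × 1617.0 = 200.01 mGal
Simple Bouguer anomaly = 84.47 − (200.01) = -115.54 mGal
Complete Bouguer anomaly = -115.54 + 2.65 = -112.89 mGal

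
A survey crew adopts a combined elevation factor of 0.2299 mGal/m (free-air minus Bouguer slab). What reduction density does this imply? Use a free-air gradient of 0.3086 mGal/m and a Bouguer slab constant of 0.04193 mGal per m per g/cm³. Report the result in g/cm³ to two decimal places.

1.88

0.2299 = 0.3086 − 0.04193 × ρ
ρ = (0.3086 − 0.2299) / 0.04193 = 1.88 g/cm³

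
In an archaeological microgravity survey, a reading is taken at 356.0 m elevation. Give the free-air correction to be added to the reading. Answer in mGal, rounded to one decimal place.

Free-air correction = 0.3086 × 356.0 = 109.9 mGal

109.9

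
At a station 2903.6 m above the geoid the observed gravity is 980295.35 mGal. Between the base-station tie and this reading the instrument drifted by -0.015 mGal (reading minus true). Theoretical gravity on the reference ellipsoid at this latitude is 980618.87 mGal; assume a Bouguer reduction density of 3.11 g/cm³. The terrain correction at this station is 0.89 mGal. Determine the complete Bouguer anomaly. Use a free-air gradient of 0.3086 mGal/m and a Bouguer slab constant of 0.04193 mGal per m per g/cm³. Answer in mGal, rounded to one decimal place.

Drift-corrected reading = 980295.35 − (-0.015) = 980295.365 mGal
Free-air correction = 0.3086 × 2903.6 = 896.05 mGal
Free-air anomaly = 980295.365 − 980618.87 + (896.05) = 572.545 mGal
Bouguer slab correction = 0.04193 × 3.11 × 2903.6 = 378.64 mGal
Simple Bouguer anomaly = 572.545 − (378.64) = 193.905 mGal
Complete Bouguer anomaly = 193.905 + 0.89 = 194.795 mGal

194.8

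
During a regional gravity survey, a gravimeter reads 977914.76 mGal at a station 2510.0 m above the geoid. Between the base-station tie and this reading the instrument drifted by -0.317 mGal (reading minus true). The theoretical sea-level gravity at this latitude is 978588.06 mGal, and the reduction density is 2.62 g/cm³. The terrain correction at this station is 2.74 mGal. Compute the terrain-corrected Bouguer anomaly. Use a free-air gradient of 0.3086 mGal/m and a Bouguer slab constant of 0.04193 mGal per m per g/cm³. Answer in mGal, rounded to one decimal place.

-171.4

Drift-corrected reading = 977914.76 − (-0.317) = 977915.077 mGal
Free-air correction = 0.3086 × 2510.0 = 774.59 mGal
Free-air anomaly = 977915.077 − 978588.06 + (774.59) = 101.607 mGal
Bouguer slab correction = 0.04193 × 2.62 × 2510.0 = 275.74 mGal
Simple Bouguer anomaly = 101.607 − (275.74) = -174.133 mGal
Complete Bouguer anomaly = -174.133 + 2.74 = -171.393 mGal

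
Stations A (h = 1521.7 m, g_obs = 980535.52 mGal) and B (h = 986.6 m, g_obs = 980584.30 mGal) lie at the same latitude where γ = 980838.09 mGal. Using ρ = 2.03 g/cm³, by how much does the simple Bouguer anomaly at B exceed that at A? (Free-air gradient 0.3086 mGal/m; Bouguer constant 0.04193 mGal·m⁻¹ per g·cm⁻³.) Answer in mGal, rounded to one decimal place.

Δg_SB(A) = 980535.52 − 980838.09 + 0.3086×1521.7 − 0.04193×2.03×1521.7 = 37.50 mGal
Δg_SB(B) = 980584.30 − 980838.09 + 0.3086×986.6 − 0.04193×2.03×986.6 = -33.30 mGal
Difference = -33.30 − (37.50) = -70.80 mGal

-70.8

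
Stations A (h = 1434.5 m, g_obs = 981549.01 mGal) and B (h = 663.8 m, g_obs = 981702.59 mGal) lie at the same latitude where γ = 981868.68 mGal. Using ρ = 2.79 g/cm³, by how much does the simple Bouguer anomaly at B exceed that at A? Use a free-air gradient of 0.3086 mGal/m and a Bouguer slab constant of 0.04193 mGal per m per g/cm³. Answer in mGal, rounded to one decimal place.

Δg_SB(A) = 981549.01 − 981868.68 + 0.3086×1434.5 − 0.04193×2.79×1434.5 = -44.80 mGal
Δg_SB(B) = 981702.59 − 981868.68 + 0.3086×663.8 − 0.04193×2.79×663.8 = -38.90 mGal
Difference = -38.90 − (-44.80) = 5.90 mGal

5.9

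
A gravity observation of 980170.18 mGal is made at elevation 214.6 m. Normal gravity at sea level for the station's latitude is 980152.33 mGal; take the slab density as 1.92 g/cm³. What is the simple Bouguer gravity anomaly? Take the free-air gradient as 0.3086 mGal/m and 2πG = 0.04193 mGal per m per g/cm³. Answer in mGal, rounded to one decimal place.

66.8

Free-air correction = 0.3086 × 214.6 = 66.23 mGal
Free-air anomaly = 980170.18 − 980152.33 + (66.23) = 84.08 mGal
Bouguer slab correction = 0.04193 × 1.92 × 214.6 = 17.28 mGal
Simple Bouguer anomaly = 84.08 − (17.28) = 66.80 mGal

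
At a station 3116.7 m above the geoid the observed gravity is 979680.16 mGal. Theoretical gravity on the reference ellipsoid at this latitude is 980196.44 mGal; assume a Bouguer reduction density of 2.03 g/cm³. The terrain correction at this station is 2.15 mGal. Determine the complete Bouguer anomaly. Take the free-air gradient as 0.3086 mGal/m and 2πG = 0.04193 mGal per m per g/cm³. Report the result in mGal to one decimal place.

182.4

Free-air correction = 0.3086 × 3116.7 = 961.81 mGal
Free-air anomaly = 979680.16 − 980196.44 + (961.81) = 445.53 mGal
Bouguer slab correction = 0.04193 × 2.03 × 3116.7 = 265.29 mGal
Simple Bouguer anomaly = 445.53 − (265.29) = 180.24 mGal
Complete Bouguer anomaly = 180.24 + 2.15 = 182.39 mGal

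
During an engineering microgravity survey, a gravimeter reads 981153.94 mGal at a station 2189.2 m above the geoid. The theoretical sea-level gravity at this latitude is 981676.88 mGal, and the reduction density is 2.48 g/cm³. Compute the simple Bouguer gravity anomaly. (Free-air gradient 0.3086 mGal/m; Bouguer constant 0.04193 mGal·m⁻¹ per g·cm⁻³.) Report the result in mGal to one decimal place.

Free-air correction = 0.3086 × 2189.2 = 675.59 mGal
Free-air anomaly = 981153.94 − 981676.88 + (675.59) = 152.65 mGal
Bouguer slab correction = 0.04193 × 2.48 × 2189.2 = 227.65 mGal
Simple Bouguer anomaly = 152.65 − (227.65) = -75.00 mGal

-75.0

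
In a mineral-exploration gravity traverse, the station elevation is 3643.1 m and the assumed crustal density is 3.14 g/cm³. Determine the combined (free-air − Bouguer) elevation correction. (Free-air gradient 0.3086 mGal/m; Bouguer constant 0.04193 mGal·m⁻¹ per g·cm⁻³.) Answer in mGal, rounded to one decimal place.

Combined gradient = 0.3086 − 0.04193 × 3.14 = 0.1769398 mGal/m
Combined elevation correction = 0.1769398 × 3643.1 = 644.6 mGal

644.6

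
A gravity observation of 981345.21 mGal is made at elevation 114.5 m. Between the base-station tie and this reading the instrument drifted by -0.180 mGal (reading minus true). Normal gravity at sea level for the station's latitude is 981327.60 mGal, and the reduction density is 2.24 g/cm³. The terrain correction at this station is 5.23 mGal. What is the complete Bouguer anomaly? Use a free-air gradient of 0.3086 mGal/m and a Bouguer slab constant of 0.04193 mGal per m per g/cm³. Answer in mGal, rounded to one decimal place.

47.6

Drift-corrected reading = 981345.21 − (-0.180) = 981345.390 mGal
Free-air correction = 0.3086 × 114.5 = 35.33 mGal
Free-air anomaly = 981345.390 − 981327.60 + (35.33) = 53.120 mGal
Bouguer slab correction = 0.04193 × 2.24 × 114.5 = 10.75 mGal
Simple Bouguer anomaly = 53.120 − (10.75) = 42.370 mGal
Complete Bouguer anomaly = 42.370 + 5.23 = 47.600 mGal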